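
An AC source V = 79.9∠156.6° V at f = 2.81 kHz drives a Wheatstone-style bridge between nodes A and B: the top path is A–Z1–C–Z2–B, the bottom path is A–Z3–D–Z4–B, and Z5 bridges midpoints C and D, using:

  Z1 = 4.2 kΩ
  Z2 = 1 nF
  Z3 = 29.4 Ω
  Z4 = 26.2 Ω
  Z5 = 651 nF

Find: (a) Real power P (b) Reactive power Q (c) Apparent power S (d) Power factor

Step 1 — Angular frequency: ω = 2π·f = 2π·2810 = 1.766e+04 rad/s.
Step 2 — Component impedances:
  Z1: Z = R = 4200 Ω
  Z2: Z = 1/(jωC) = -j/(ω·C) = 0 - j5.664e+04 Ω
  Z3: Z = R = 29.4 Ω
  Z4: Z = R = 26.2 Ω
  Z5: Z = 1/(jωC) = -j/(ω·C) = 0 - j87 Ω
Step 3 — Bridge requires nodal analysis (the Z5 bridge couples midpoints C and D, so the two paths cannot be reduced to a simple series/parallel combination). Setting node B to ground and injecting 1 A at node A, the 3-node admittance system at A, C, D solves to V_A = Z_AB = 55.4 - j0.01631 Ω = 55.4∠-0.0° Ω.
Step 4 — Source phasor: V = 79.9∠156.6° V = -73.33 + j31.73 V.
Step 5 — Current: I = V / Z = -1.324 + j0.5724 A = 1.442∠156.6° A.
Step 6 — Complex power: S = V·I* = 115.2 - j0.03393 VA.
Step 7 — Real power: P = Re(S) = 115.2 W.
Step 8 — Reactive power: Q = Im(S) = -0.03393 VAR.
Step 9 — Apparent power: |S| = 115.2 VA.
Step 10 — Power factor: PF = P/|S| = 1 (leading).

(a) P = 115.2 W  (b) Q = -0.03393 VAR  (c) S = 115.2 VA  (d) PF = 1 (leading)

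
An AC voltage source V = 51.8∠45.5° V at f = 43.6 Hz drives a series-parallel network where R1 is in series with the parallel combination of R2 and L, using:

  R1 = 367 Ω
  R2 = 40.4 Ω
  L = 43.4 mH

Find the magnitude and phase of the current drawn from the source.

Step 1 — Angular frequency: ω = 2π·f = 2π·43.6 = 273.9 rad/s.
Step 2 — Component impedances:
  R1: Z = R = 367 Ω
  R2: Z = R = 40.4 Ω
  L: Z = jωL = j·273.9·0.0434 = 0 + j11.89 Ω
Step 3 — Parallel branch: R2 || L = 1/(1/R2 + 1/L) = 3.22 + j10.94 Ω.
Step 4 — Series with R1: Z_total = R1 + (R2 || L) = 370.2 + j10.94 Ω = 370.4∠1.7° Ω.
Step 5 — Source phasor: V = 51.8∠45.5° V = 36.31 + j36.95 V.
Step 6 — Ohm's law: I = V / Z_total = (36.31 + j36.95) / (370.2 + j10.94) = 0.1009 + j0.09681 A.
Step 7 — Convert to polar: |I| = 0.1399 A, ∠I = 43.8°.

I = 0.1399∠43.8° A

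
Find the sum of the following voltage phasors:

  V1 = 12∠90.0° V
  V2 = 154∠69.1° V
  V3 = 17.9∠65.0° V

Step 1 — Convert each phasor to rectangular form:
  V1 = 12·(cos(90.0°) + j·sin(90.0°)) = 0 + j12 V
  V2 = 154·(cos(69.1°) + j·sin(69.1°)) = 54.94 + j143.9 V
  V3 = 17.9·(cos(65.0°) + j·sin(65.0°)) = 7.565 + j16.22 V
Step 2 — Sum components: V_total = 62.5 + j172.1 V.
Step 3 — Convert to polar: |V_total| = 183.1 V, ∠V_total = 70.0°.

V_total = 183.1∠70.0° V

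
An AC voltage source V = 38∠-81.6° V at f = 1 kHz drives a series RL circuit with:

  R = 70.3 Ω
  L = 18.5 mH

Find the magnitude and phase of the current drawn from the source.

Step 1 — Angular frequency: ω = 2π·f = 2π·1000 = 6283 rad/s.
Step 2 — Component impedances:
  R: Z = R = 70.3 Ω
  L: Z = jωL = j·6283·0.0185 = 0 + j116.2 Ω
Step 3 — Series combination: Z_total = R + L = 70.3 + j116.2 Ω = 135.8∠58.8° Ω.
Step 4 — Source phasor: V = 38∠-81.6° V = 5.551 - j37.59 V.
Step 5 — Ohm's law: I = V / Z_total = (5.551 - j37.59) / (70.3 + j116.2) = -0.2156 - j0.1782 A.
Step 6 — Convert to polar: |I| = 0.2797 A, ∠I = -140.4°.

I = 0.2797∠-140.4° A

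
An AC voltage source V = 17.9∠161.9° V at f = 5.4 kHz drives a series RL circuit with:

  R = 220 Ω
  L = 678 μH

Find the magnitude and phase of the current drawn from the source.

Step 1 — Angular frequency: ω = 2π·f = 2π·5400 = 3.393e+04 rad/s.
Step 2 — Component impedances:
  R: Z = R = 220 Ω
  L: Z = jωL = j·3.393e+04·0.000678 = 0 + j23 Ω
Step 3 — Series combination: Z_total = R + L = 220 + j23 Ω = 221.2∠6.0° Ω.
Step 4 — Source phasor: V = 17.9∠161.9° V = -17.01 + j5.561 V.
Step 5 — Ohm's law: I = V / Z_total = (-17.01 + j5.561) / (220 + j23) = -0.07389 + j0.033 A.
Step 6 — Convert to polar: |I| = 0.08092 A, ∠I = 155.9°.

I = 0.08092∠155.9° A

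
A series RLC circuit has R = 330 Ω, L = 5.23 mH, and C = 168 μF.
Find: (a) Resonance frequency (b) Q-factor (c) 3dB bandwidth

Step 1 — Resonance condition Im(Z)=0 gives ω₀ = 1/√(LC).
Step 2 — ω₀ = 1/√(0.00523·0.000168) = 1067 rad/s.
Step 3 — f₀ = ω₀/(2π) = 169.8 Hz.
Step 4 — Series Q: Q = ω₀L/R = 1067·0.00523/330 = 0.01691.
Step 5 — 3dB bandwidth: Δω = ω₀/Q = 6.31e+04 rad/s; BW = Δω/(2π) = 1.004e+04 Hz.

(a) f₀ = 169.8 Hz  (b) Q = 0.01691  (c) BW = 1.004e+04 Hz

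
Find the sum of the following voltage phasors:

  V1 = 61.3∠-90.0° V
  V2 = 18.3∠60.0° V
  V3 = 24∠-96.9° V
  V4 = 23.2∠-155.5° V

Step 1 — Convert each phasor to rectangular form:
  V1 = 61.3·(cos(-90.0°) + j·sin(-90.0°)) = 0 - j61.3 V
  V2 = 18.3·(cos(60.0°) + j·sin(60.0°)) = 9.15 + j15.85 V
  V3 = 24·(cos(-96.9°) + j·sin(-96.9°)) = -2.883 - j23.83 V
  V4 = 23.2·(cos(-155.5°) + j·sin(-155.5°)) = -21.11 - j9.621 V
Step 2 — Sum components: V_total = -14.84 - j78.9 V.
Step 3 — Convert to polar: |V_total| = 80.28 V, ∠V_total = -100.7°.

V_total = 80.28∠-100.7° V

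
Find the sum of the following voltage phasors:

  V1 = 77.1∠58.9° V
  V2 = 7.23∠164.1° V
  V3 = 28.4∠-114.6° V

Step 1 — Convert each phasor to rectangular form:
  V1 = 77.1·(cos(58.9°) + j·sin(58.9°)) = 39.82 + j66.02 V
  V2 = 7.23·(cos(164.1°) + j·sin(164.1°)) = -6.953 + j1.981 V
  V3 = 28.4·(cos(-114.6°) + j·sin(-114.6°)) = -11.82 - j25.82 V
Step 2 — Sum components: V_total = 21.05 + j42.18 V.
Step 3 — Convert to polar: |V_total| = 47.14 V, ∠V_total = 63.5°.

V_total = 47.14∠63.5° V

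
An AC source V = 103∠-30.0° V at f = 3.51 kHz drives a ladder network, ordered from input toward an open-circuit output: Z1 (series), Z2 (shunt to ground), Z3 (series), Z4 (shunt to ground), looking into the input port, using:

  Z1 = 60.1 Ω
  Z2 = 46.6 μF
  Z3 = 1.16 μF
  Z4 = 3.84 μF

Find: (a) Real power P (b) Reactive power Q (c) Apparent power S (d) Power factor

Step 1 — Angular frequency: ω = 2π·f = 2π·3510 = 2.205e+04 rad/s.
Step 2 — Component impedances:
  Z1: Z = R = 60.1 Ω
  Z2: Z = 1/(jωC) = -j/(ω·C) = 0 - j0.973 Ω
  Z3: Z = 1/(jωC) = -j/(ω·C) = 0 - j39.09 Ω
  Z4: Z = 1/(jωC) = -j/(ω·C) = 0 - j11.81 Ω
Step 3 — Ladder network (open output): work backward from the far end, alternating series and parallel combinations. Z_in = 60.1 - j0.9548 Ω = 60.11∠-0.9° Ω.
Step 4 — Source phasor: V = 103∠-30.0° V = 89.2 - j51.5 V.
Step 5 — Current: I = V / Z = 1.497 - j0.8331 A = 1.714∠-29.1° A.
Step 6 — Complex power: S = V·I* = 176.5 - j2.804 VA.
Step 7 — Real power: P = Re(S) = 176.5 W.
Step 8 — Reactive power: Q = Im(S) = -2.804 VAR.
Step 9 — Apparent power: |S| = 176.5 VA.
Step 10 — Power factor: PF = P/|S| = 0.9999 (leading).

(a) P = 176.5 W  (b) Q = -2.804 VAR  (c) S = 176.5 VA  (d) PF = 0.9999 (leading)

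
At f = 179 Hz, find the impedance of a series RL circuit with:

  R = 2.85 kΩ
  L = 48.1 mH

Step 1 — Angular frequency: ω = 2π·f = 2π·179 = 1125 rad/s.
Step 2 — Component impedances:
  R: Z = R = 2850 Ω
  L: Z = jωL = j·1125·0.0481 = 0 + j54.1 Ω
Step 3 — Series combination: Z_total = R + L = 2850 + j54.1 Ω = 2851∠1.1° Ω.

Z = 2850 + j54.1 Ω = 2851∠1.1° Ω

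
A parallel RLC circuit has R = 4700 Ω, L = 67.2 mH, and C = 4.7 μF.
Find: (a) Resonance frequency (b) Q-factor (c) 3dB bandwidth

Step 1 — Resonance: ω₀ = 1/√(LC) = 1/√(0.0672·4.7e-06) = 1779 rad/s.
Step 2 — f₀ = ω₀/(2π) = 283.2 Hz.
Step 3 — Parallel Q: Q = R/(ω₀L) = 4700/(1779·0.0672) = 39.31.
Step 4 — Bandwidth: Δω = ω₀/Q = 45.27 rad/s; BW = Δω/(2π) = 7.205 Hz.

(a) f₀ = 283.2 Hz  (b) Q = 39.31  (c) BW = 7.205 Hz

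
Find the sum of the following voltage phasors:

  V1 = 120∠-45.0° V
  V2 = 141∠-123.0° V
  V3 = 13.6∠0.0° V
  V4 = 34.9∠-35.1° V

Step 1 — Convert each phasor to rectangular form:
  V1 = 120·(cos(-45.0°) + j·sin(-45.0°)) = 84.85 - j84.85 V
  V2 = 141·(cos(-123.0°) + j·sin(-123.0°)) = -76.79 - j118.3 V
  V3 = 13.6·(cos(0.0°) + j·sin(0.0°)) = 13.6 V
  V4 = 34.9·(cos(-35.1°) + j·sin(-35.1°)) = 28.55 - j20.07 V
Step 2 — Sum components: V_total = 50.21 - j223.2 V.
Step 3 — Convert to polar: |V_total| = 228.8 V, ∠V_total = -77.3°.

V_total = 228.8∠-77.3° V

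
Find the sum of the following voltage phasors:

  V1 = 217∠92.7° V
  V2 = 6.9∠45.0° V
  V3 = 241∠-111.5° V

Step 1 — Convert each phasor to rectangular form:
  V1 = 217·(cos(92.7°) + j·sin(92.7°)) = -10.22 + j216.8 V
  V2 = 6.9·(cos(45.0°) + j·sin(45.0°)) = 4.879 + j4.879 V
  V3 = 241·(cos(-111.5°) + j·sin(-111.5°)) = -88.33 - j224.2 V
Step 2 — Sum components: V_total = -93.67 - j2.592 V.
Step 3 — Convert to polar: |V_total| = 93.71 V, ∠V_total = -178.4°.

V_total = 93.71∠-178.4° V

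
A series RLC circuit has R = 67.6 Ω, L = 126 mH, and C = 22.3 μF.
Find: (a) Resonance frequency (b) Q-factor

Step 1 — Resonance condition Im(Z)=0 gives ω₀ = 1/√(LC).
Step 2 — ω₀ = 1/√(0.126·2.23e-05) = 596.6 rad/s.
Step 3 — f₀ = ω₀/(2π) = 94.95 Hz.
Step 4 — Series Q: Q = ω₀L/R = 596.6·0.126/67.6 = 1.112.

(a) f₀ = 94.95 Hz  (b) Q = 1.112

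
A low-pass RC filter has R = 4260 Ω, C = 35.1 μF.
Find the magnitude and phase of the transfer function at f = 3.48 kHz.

Step 1 — Angular frequency: ω = 2π·3480 = 2.187e+04 rad/s.
Step 2 — Transfer function: H(jω) = 1/(1 + jωRC).
Step 3 — Denominator: 1 + jωRC = 1 + j·2.187e+04·4260·3.51e-05 = 1 + j3269.
Step 4 — H = 9.355e-08 - j0.0003059.
Step 5 — Magnitude: |H| = 0.0003059 (-70.3 dB); phase: φ = -90.0°.

|H| = 0.0003059 (-70.3 dB), φ = -90.0°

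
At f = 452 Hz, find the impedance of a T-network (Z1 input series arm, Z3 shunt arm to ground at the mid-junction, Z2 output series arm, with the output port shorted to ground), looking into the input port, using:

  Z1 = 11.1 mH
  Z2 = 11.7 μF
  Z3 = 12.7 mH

Step 1 — Angular frequency: ω = 2π·f = 2π·452 = 2840 rad/s.
Step 2 — Component impedances:
  Z1: Z = jωL = j·2840·0.0111 = 0 + j31.52 Ω
  Z2: Z = 1/(jωC) = -j/(ω·C) = 0 - j30.1 Ω
  Z3: Z = jωL = j·2840·0.0127 = 0 + j36.07 Ω
Step 3 — With the output port shorted to ground, the output series arm Z2 runs from the junction to ground; the shunt arm Z3 also runs from the junction to ground. They appear in parallel: Z3 || Z2 = 0 - j181.7 Ω.
Step 4 — Series with input arm Z1: Z_in = Z1 + (Z3 || Z2) = 0 - j150.2 Ω = 150.2∠-90.0° Ω.

Z = 0 - j150.2 Ω = 150.2∠-90.0° Ω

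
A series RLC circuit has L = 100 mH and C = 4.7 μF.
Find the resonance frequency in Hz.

Step 1 — Resonance condition Im(Z)=0 gives ω₀ = 1/√(LC).
Step 2 — ω₀ = 1/√(0.1·4.7e-06) = 1459 rad/s.
Step 3 — f₀ = ω₀/(2π) = 232.2 Hz.

f₀ = 232.2 Hz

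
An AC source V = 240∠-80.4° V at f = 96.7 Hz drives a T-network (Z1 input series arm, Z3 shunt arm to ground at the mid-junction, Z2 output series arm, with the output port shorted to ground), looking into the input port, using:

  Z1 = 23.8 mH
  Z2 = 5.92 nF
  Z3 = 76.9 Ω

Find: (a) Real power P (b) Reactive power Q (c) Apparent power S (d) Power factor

Step 1 — Angular frequency: ω = 2π·f = 2π·96.7 = 607.6 rad/s.
Step 2 — Component impedances:
  Z1: Z = jωL = j·607.6·0.0238 = 0 + j14.46 Ω
  Z2: Z = 1/(jωC) = -j/(ω·C) = 0 - j2.78e+05 Ω
  Z3: Z = R = 76.9 Ω
Step 3 — With the output port shorted to ground, the output series arm Z2 runs from the junction to ground; the shunt arm Z3 also runs from the junction to ground. They appear in parallel: Z3 || Z2 = 76.9 - j0.02127 Ω.
Step 4 — Series with input arm Z1: Z_in = Z1 + (Z3 || Z2) = 76.9 + j14.44 Ω = 78.24∠10.6° Ω.
Step 5 — Source phasor: V = 240∠-80.4° V = 40.02 - j236.6 V.
Step 6 — Current: I = V / Z = -0.05537 - j3.067 A = 3.067∠-91.0° A.
Step 7 — Complex power: S = V·I* = 723.5 + j135.9 VA.
Step 8 — Real power: P = Re(S) = 723.5 W.
Step 9 — Reactive power: Q = Im(S) = 135.9 VAR.
Step 10 — Apparent power: |S| = 736.2 VA.
Step 11 — Power factor: PF = P/|S| = 0.9828 (lagging).

(a) P = 723.5 W  (b) Q = 135.9 VAR  (c) S = 736.2 VA  (d) PF = 0.9828 (lagging)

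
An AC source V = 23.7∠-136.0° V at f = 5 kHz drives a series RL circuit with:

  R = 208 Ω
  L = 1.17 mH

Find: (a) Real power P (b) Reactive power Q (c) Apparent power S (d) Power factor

Step 1 — Angular frequency: ω = 2π·f = 2π·5000 = 3.142e+04 rad/s.
Step 2 — Component impedances:
  R: Z = R = 208 Ω
  L: Z = jωL = j·3.142e+04·0.00117 = 0 + j36.76 Ω
Step 3 — Series combination: Z_total = R + L = 208 + j36.76 Ω = 211.2∠10.0° Ω.
Step 4 — Source phasor: V = 23.7∠-136.0° V = -17.05 - j16.46 V.
Step 5 — Current: I = V / Z = -0.09304 - j0.06271 A = 0.1122∠-146.0° A.
Step 6 — Complex power: S = V·I* = 2.619 + j0.4628 VA.
Step 7 — Real power: P = Re(S) = 2.619 W.
Step 8 — Reactive power: Q = Im(S) = 0.4628 VAR.
Step 9 — Apparent power: |S| = 2.659 VA.
Step 10 — Power factor: PF = P/|S| = 0.9847 (lagging).

(a) P = 2.619 W  (b) Q = 0.4628 VAR  (c) S = 2.659 VA  (d) PF = 0.9847 (lagging)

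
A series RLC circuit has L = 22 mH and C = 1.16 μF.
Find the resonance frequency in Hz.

Step 1 — Resonance condition Im(Z)=0 gives ω₀ = 1/√(LC).
Step 2 — ω₀ = 1/√(0.022·1.16e-06) = 6260 rad/s.
Step 3 — f₀ = ω₀/(2π) = 996.3 Hz.

f₀ = 996.3 Hz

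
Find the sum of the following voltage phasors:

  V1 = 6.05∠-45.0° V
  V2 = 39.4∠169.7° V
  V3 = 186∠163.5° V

Step 1 — Convert each phasor to rectangular form:
  V1 = 6.05·(cos(-45.0°) + j·sin(-45.0°)) = 4.278 - j4.278 V
  V2 = 39.4·(cos(169.7°) + j·sin(169.7°)) = -38.77 + j7.045 V
  V3 = 186·(cos(163.5°) + j·sin(163.5°)) = -178.3 + j52.83 V
Step 2 — Sum components: V_total = -212.8 + j55.59 V.
Step 3 — Convert to polar: |V_total| = 220 V, ∠V_total = 165.4°.

V_total = 220∠165.4° V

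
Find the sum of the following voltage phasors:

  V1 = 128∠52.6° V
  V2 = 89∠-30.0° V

Step 1 — Convert each phasor to rectangular form:
  V1 = 128·(cos(52.6°) + j·sin(52.6°)) = 77.74 + j101.7 V
  V2 = 89·(cos(-30.0°) + j·sin(-30.0°)) = 77.08 - j44.5 V
Step 2 — Sum components: V_total = 154.8 + j57.19 V.
Step 3 — Convert to polar: |V_total| = 165 V, ∠V_total = 20.3°.

V_total = 165∠20.3° V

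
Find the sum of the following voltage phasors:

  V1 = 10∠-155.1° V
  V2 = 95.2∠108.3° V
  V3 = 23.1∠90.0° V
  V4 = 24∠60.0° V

Step 1 — Convert each phasor to rectangular form:
  V1 = 10·(cos(-155.1°) + j·sin(-155.1°)) = -9.07 - j4.21 V
  V2 = 95.2·(cos(108.3°) + j·sin(108.3°)) = -29.89 + j90.39 V
  V3 = 23.1·(cos(90.0°) + j·sin(90.0°)) = 0 + j23.1 V
  V4 = 24·(cos(60.0°) + j·sin(60.0°)) = 12 + j20.78 V
Step 2 — Sum components: V_total = -26.96 + j130.1 V.
Step 3 — Convert to polar: |V_total| = 132.8 V, ∠V_total = 101.7°.

V_total = 132.8∠101.7° V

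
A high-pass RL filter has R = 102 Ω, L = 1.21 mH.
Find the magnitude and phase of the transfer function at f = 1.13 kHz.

Step 1 — Angular frequency: ω = 2π·1130 = 7100 rad/s.
Step 2 — Transfer function: H(jω) = jωL/(R + jωL).
Step 3 — Numerator jωL = j·8.591; denominator R + jωL = 102 + j8.591.
Step 4 — H = 0.007044 + j0.08363.
Step 5 — Magnitude: |H| = 0.08393 (-21.5 dB); phase: φ = 85.2°.

|H| = 0.08393 (-21.5 dB), φ = 85.2°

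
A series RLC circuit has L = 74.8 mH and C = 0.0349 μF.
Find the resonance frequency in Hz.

Step 1 — Resonance condition Im(Z)=0 gives ω₀ = 1/√(LC).
Step 2 — ω₀ = 1/√(0.0748·3.49e-08) = 1.957e+04 rad/s.
Step 3 — f₀ = ω₀/(2π) = 3115 Hz.

f₀ = 3115 Hz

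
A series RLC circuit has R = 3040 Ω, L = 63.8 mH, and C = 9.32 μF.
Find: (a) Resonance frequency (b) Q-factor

Step 1 — Resonance condition Im(Z)=0 gives ω₀ = 1/√(LC).
Step 2 — ω₀ = 1/√(0.0638·9.32e-06) = 1297 rad/s.
Step 3 — f₀ = ω₀/(2π) = 206.4 Hz.
Step 4 — Series Q: Q = ω₀L/R = 1297·0.0638/3040 = 0.02722.

(a) f₀ = 206.4 Hz  (b) Q = 0.02722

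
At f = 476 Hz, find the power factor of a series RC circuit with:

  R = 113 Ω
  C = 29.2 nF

Step 1 — Angular frequency: ω = 2π·f = 2π·476 = 2991 rad/s.
Step 2 — Component impedances:
  R: Z = R = 113 Ω
  C: Z = 1/(jωC) = -j/(ω·C) = 0 - j1.145e+04 Ω
Step 3 — Series combination: Z_total = R + C = 113 - j1.145e+04 Ω = 1.145e+04∠-89.4° Ω.
Step 4 — Power factor: PF = cos(φ) = Re(Z)/|Z| = 113/11451 = 0.009868.
Step 5 — Type: Im(Z) = -1.145e+04 ⇒ leading (phase φ = -89.4°).

PF = 0.009868 (leading, φ = -89.4°)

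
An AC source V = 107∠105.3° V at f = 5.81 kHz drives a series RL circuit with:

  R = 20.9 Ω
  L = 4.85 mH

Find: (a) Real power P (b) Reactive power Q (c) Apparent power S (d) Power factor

Step 1 — Angular frequency: ω = 2π·f = 2π·5810 = 3.651e+04 rad/s.
Step 2 — Component impedances:
  R: Z = R = 20.9 Ω
  L: Z = jωL = j·3.651e+04·0.00485 = 0 + j177.1 Ω
Step 3 — Series combination: Z_total = R + L = 20.9 + j177.1 Ω = 178.3∠83.3° Ω.
Step 4 — Source phasor: V = 107∠105.3° V = -28.23 + j103.2 V.
Step 5 — Current: I = V / Z = 0.5563 + j0.2251 A = 0.6002∠22.0° A.
Step 6 — Complex power: S = V·I* = 7.528 + j63.78 VA.
Step 7 — Real power: P = Re(S) = 7.528 W.
Step 8 — Reactive power: Q = Im(S) = 63.78 VAR.
Step 9 — Apparent power: |S| = 64.22 VA.
Step 10 — Power factor: PF = P/|S| = 0.1172 (lagging).

(a) P = 7.528 W  (b) Q = 63.78 VAR  (c) S = 64.22 VA  (d) PF = 0.1172 (lagging)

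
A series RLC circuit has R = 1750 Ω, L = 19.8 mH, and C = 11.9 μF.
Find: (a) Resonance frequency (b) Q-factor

Step 1 — Resonance condition Im(Z)=0 gives ω₀ = 1/√(LC).
Step 2 — ω₀ = 1/√(0.0198·1.19e-05) = 2060 rad/s.
Step 3 — f₀ = ω₀/(2π) = 327.9 Hz.
Step 4 — Series Q: Q = ω₀L/R = 2060·0.0198/1750 = 0.02331.

(a) f₀ = 327.9 Hz  (b) Q = 0.02331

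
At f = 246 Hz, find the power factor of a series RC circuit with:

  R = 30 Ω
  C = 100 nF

Step 1 — Angular frequency: ω = 2π·f = 2π·246 = 1546 rad/s.
Step 2 — Component impedances:
  R: Z = R = 30 Ω
  C: Z = 1/(jωC) = -j/(ω·C) = 0 - j6470 Ω
Step 3 — Series combination: Z_total = R + C = 30 - j6470 Ω = 6470∠-89.7° Ω.
Step 4 — Power factor: PF = cos(φ) = Re(Z)/|Z| = 30/6470 = 0.004637.
Step 5 — Type: Im(Z) = -6470 ⇒ leading (phase φ = -89.7°).

PF = 0.004637 (leading, φ = -89.7°)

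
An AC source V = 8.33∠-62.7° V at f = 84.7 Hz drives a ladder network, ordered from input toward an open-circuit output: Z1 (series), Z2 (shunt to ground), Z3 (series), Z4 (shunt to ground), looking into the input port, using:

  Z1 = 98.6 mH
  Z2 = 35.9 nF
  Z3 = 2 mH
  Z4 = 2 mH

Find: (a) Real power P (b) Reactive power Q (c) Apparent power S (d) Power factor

Step 1 — Angular frequency: ω = 2π·f = 2π·84.7 = 532.2 rad/s.
Step 2 — Component impedances:
  Z1: Z = jωL = j·532.2·0.0986 = 0 + j52.47 Ω
  Z2: Z = 1/(jωC) = -j/(ω·C) = 0 - j5.234e+04 Ω
  Z3: Z = jωL = j·532.2·0.002 = 0 + j1.064 Ω
  Z4: Z = jωL = j·532.2·0.002 = 0 + j1.064 Ω
Step 3 — Ladder network (open output): work backward from the far end, alternating series and parallel combinations. Z_in = 0 + j54.6 Ω = 54.6∠90.0° Ω.
Step 4 — Source phasor: V = 8.33∠-62.7° V = 3.821 - j7.402 V.
Step 5 — Current: I = V / Z = -0.1356 - j0.06997 A = 0.1526∠-152.7° A.
Step 6 — Complex power: S = V·I* = 0 + j1.271 VA.
Step 7 — Real power: P = Re(S) = 0 W.
Step 8 — Reactive power: Q = Im(S) = 1.271 VAR.
Step 9 — Apparent power: |S| = 1.271 VA.
Step 10 — Power factor: PF = P/|S| = 0 (lagging).

(a) P = 0 W  (b) Q = 1.271 VAR  (c) S = 1.271 VA  (d) PF = 0 (lagging)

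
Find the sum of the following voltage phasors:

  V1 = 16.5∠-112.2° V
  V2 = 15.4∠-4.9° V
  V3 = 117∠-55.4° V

Step 1 — Convert each phasor to rectangular form:
  V1 = 16.5·(cos(-112.2°) + j·sin(-112.2°)) = -6.234 - j15.28 V
  V2 = 15.4·(cos(-4.9°) + j·sin(-4.9°)) = 15.34 - j1.315 V
  V3 = 117·(cos(-55.4°) + j·sin(-55.4°)) = 66.44 - j96.31 V
Step 2 — Sum components: V_total = 75.55 - j112.9 V.
Step 3 — Convert to polar: |V_total| = 135.8 V, ∠V_total = -56.2°.

V_total = 135.8∠-56.2° V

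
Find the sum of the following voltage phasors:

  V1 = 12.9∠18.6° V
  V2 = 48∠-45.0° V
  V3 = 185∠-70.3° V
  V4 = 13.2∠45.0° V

Step 1 — Convert each phasor to rectangular form:
  V1 = 12.9·(cos(18.6°) + j·sin(18.6°)) = 12.23 + j4.115 V
  V2 = 48·(cos(-45.0°) + j·sin(-45.0°)) = 33.94 - j33.94 V
  V3 = 185·(cos(-70.3°) + j·sin(-70.3°)) = 62.36 - j174.2 V
  V4 = 13.2·(cos(45.0°) + j·sin(45.0°)) = 9.334 + j9.334 V
Step 2 — Sum components: V_total = 117.9 - j194.7 V.
Step 3 — Convert to polar: |V_total| = 227.6 V, ∠V_total = -58.8°.

V_total = 227.6∠-58.8° V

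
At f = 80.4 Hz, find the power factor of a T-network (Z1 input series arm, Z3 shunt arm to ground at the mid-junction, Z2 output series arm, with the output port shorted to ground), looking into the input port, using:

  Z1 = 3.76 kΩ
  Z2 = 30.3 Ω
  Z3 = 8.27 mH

Step 1 — Angular frequency: ω = 2π·f = 2π·80.4 = 505.2 rad/s.
Step 2 — Component impedances:
  Z1: Z = R = 3760 Ω
  Z2: Z = R = 30.3 Ω
  Z3: Z = jωL = j·505.2·0.00827 = 0 + j4.178 Ω
Step 3 — With the output port shorted to ground, the output series arm Z2 runs from the junction to ground; the shunt arm Z3 also runs from the junction to ground. They appear in parallel: Z3 || Z2 = 0.5653 + j4.1 Ω.
Step 4 — Series with input arm Z1: Z_in = Z1 + (Z3 || Z2) = 3761 + j4.1 Ω = 3761∠0.1° Ω.
Step 5 — Power factor: PF = cos(φ) = Re(Z)/|Z| = 3761/3761 = 1.
Step 6 — Type: Im(Z) = 4.1 ⇒ lagging (phase φ = 0.1°).

PF = 1 (lagging, φ = 0.1°)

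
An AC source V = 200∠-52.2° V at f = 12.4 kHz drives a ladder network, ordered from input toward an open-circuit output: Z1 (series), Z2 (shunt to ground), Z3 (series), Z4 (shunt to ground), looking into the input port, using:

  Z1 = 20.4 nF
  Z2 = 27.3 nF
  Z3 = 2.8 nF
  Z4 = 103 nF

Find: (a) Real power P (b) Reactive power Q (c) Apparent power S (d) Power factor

Step 1 — Angular frequency: ω = 2π·f = 2π·1.24e+04 = 7.791e+04 rad/s.
Step 2 — Component impedances:
  Z1: Z = 1/(jωC) = -j/(ω·C) = 0 - j629.2 Ω
  Z2: Z = 1/(jωC) = -j/(ω·C) = 0 - j470.1 Ω
  Z3: Z = 1/(jωC) = -j/(ω·C) = 0 - j4584 Ω
  Z4: Z = 1/(jωC) = -j/(ω·C) = 0 - j124.6 Ω
Step 3 — Ladder network (open output): work backward from the far end, alternating series and parallel combinations. Z_in = 0 - j1057 Ω = 1057∠-90.0° Ω.
Step 4 — Source phasor: V = 200∠-52.2° V = 122.6 - j158 V.
Step 5 — Current: I = V / Z = 0.1496 + j0.116 A = 0.1893∠37.8° A.
Step 6 — Complex power: S = V·I* = 0 - j37.86 VA.
Step 7 — Real power: P = Re(S) = 0 W.
Step 8 — Reactive power: Q = Im(S) = -37.86 VAR.
Step 9 — Apparent power: |S| = 37.86 VA.
Step 10 — Power factor: PF = P/|S| = 0 (leading).

(a) P = 0 W  (b) Q = -37.86 VAR  (c) S = 37.86 VA  (d) PF = 0 (leading)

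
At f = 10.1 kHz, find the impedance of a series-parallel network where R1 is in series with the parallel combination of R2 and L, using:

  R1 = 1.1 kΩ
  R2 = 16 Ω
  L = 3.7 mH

Step 1 — Angular frequency: ω = 2π·f = 2π·1.01e+04 = 6.346e+04 rad/s.
Step 2 — Component impedances:
  R1: Z = R = 1100 Ω
  R2: Z = R = 16 Ω
  L: Z = jωL = j·6.346e+04·0.0037 = 0 + j234.8 Ω
Step 3 — Parallel branch: R2 || L = 1/(1/R2 + 1/L) = 15.93 + j1.085 Ω.
Step 4 — Series with R1: Z_total = R1 + (R2 || L) = 1116 + j1.085 Ω = 1116∠0.1° Ω.

Z = 1116 + j1.085 Ω = 1116∠0.1° Ω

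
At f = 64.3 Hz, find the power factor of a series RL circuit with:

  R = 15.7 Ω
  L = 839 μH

Step 1 — Angular frequency: ω = 2π·f = 2π·64.3 = 404 rad/s.
Step 2 — Component impedances:
  R: Z = R = 15.7 Ω
  L: Z = jωL = j·404·0.000839 = 0 + j0.339 Ω
Step 3 — Series combination: Z_total = R + L = 15.7 + j0.339 Ω = 15.7∠1.2° Ω.
Step 4 — Power factor: PF = cos(φ) = Re(Z)/|Z| = 15.7/15.7037 = 0.9998.
Step 5 — Type: Im(Z) = 0.339 ⇒ lagging (phase φ = 1.2°).

PF = 0.9998 (lagging, φ = 1.2°)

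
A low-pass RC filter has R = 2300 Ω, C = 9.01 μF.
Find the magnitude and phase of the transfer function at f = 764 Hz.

Step 1 — Angular frequency: ω = 2π·764 = 4800 rad/s.
Step 2 — Transfer function: H(jω) = 1/(1 + jωRC).
Step 3 — Denominator: 1 + jωRC = 1 + j·4800·2300·9.01e-06 = 1 + j99.48.
Step 4 — H = 0.000101 - j0.01005.
Step 5 — Magnitude: |H| = 0.01005 (-40.0 dB); phase: φ = -89.4°.

|H| = 0.01005 (-40.0 dB), φ = -89.4°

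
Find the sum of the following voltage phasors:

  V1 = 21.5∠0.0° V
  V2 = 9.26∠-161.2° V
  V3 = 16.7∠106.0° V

Step 1 — Convert each phasor to rectangular form:
  V1 = 21.5·(cos(0.0°) + j·sin(0.0°)) = 21.5 V
  V2 = 9.26·(cos(-161.2°) + j·sin(-161.2°)) = -8.766 - j2.984 V
  V3 = 16.7·(cos(106.0°) + j·sin(106.0°)) = -4.603 + j16.05 V
Step 2 — Sum components: V_total = 8.131 + j13.07 V.
Step 3 — Convert to polar: |V_total| = 15.39 V, ∠V_total = 58.1°.

V_total = 15.39∠58.1° V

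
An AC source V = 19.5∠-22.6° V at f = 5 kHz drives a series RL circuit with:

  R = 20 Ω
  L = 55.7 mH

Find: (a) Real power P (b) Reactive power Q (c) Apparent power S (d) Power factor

Step 1 — Angular frequency: ω = 2π·f = 2π·5000 = 3.142e+04 rad/s.
Step 2 — Component impedances:
  R: Z = R = 20 Ω
  L: Z = jωL = j·3.142e+04·0.0557 = 0 + j1750 Ω
Step 3 — Series combination: Z_total = R + L = 20 + j1750 Ω = 1750∠89.3° Ω.
Step 4 — Source phasor: V = 19.5∠-22.6° V = 18 - j7.494 V.
Step 5 — Current: I = V / Z = -0.004164 - j0.01034 A = 0.01114∠-111.9° A.
Step 6 — Complex power: S = V·I* = 0.002483 + j0.2173 VA.
Step 7 — Real power: P = Re(S) = 0.002483 W.
Step 8 — Reactive power: Q = Im(S) = 0.2173 VAR.
Step 9 — Apparent power: |S| = 0.2173 VA.
Step 10 — Power factor: PF = P/|S| = 0.01143 (lagging).

(a) P = 0.002483 W  (b) Q = 0.2173 VAR  (c) S = 0.2173 VA  (d) PF = 0.01143 (lagging)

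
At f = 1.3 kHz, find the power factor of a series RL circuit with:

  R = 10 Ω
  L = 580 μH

Step 1 — Angular frequency: ω = 2π·f = 2π·1300 = 8168 rad/s.
Step 2 — Component impedances:
  R: Z = R = 10 Ω
  L: Z = jωL = j·8168·0.00058 = 0 + j4.738 Ω
Step 3 — Series combination: Z_total = R + L = 10 + j4.738 Ω = 11.07∠25.3° Ω.
Step 4 — Power factor: PF = cos(φ) = Re(Z)/|Z| = 10/11.0654 = 0.9037.
Step 5 — Type: Im(Z) = 4.738 ⇒ lagging (phase φ = 25.3°).

PF = 0.9037 (lagging, φ = 25.3°)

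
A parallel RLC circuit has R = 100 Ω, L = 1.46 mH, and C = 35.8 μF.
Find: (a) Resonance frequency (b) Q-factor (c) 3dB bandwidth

Step 1 — Resonance: ω₀ = 1/√(LC) = 1/√(0.00146·3.58e-05) = 4374 rad/s.
Step 2 — f₀ = ω₀/(2π) = 696.1 Hz.
Step 3 — Parallel Q: Q = R/(ω₀L) = 100/(4374·0.00146) = 15.66.
Step 4 — Bandwidth: Δω = ω₀/Q = 279.3 rad/s; BW = Δω/(2π) = 44.46 Hz.

(a) f₀ = 696.1 Hz  (b) Q = 15.66  (c) BW = 44.46 Hz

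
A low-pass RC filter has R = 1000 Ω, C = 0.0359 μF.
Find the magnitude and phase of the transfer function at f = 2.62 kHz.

Step 1 — Angular frequency: ω = 2π·2620 = 1.646e+04 rad/s.
Step 2 — Transfer function: H(jω) = 1/(1 + jωRC).
Step 3 — Denominator: 1 + jωRC = 1 + j·1.646e+04·1000·3.59e-08 = 1 + j0.591.
Step 4 — H = 0.7411 - j0.438.
Step 5 — Magnitude: |H| = 0.8609 (-1.3 dB); phase: φ = -30.6°.

|H| = 0.8609 (-1.3 dB), φ = -30.6°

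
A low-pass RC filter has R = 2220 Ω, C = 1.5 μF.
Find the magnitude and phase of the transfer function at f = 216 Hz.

Step 1 — Angular frequency: ω = 2π·216 = 1357 rad/s.
Step 2 — Transfer function: H(jω) = 1/(1 + jωRC).
Step 3 — Denominator: 1 + jωRC = 1 + j·1357·2220·1.5e-06 = 1 + j4.519.
Step 4 — H = 0.04668 - j0.2109.
Step 5 — Magnitude: |H| = 0.216 (-13.3 dB); phase: φ = -77.5°.

|H| = 0.216 (-13.3 dB), φ = -77.5°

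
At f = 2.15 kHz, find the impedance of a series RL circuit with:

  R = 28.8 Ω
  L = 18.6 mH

Step 1 — Angular frequency: ω = 2π·f = 2π·2150 = 1.351e+04 rad/s.
Step 2 — Component impedances:
  R: Z = R = 28.8 Ω
  L: Z = jωL = j·1.351e+04·0.0186 = 0 + j251.3 Ω
Step 3 — Series combination: Z_total = R + L = 28.8 + j251.3 Ω = 252.9∠83.5° Ω.

Z = 28.8 + j251.3 Ω = 252.9∠83.5° Ω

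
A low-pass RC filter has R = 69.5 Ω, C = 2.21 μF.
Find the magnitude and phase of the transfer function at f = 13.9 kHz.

Step 1 — Angular frequency: ω = 2π·1.39e+04 = 8.734e+04 rad/s.
Step 2 — Transfer function: H(jω) = 1/(1 + jωRC).
Step 3 — Denominator: 1 + jωRC = 1 + j·8.734e+04·69.5·2.21e-06 = 1 + j13.41.
Step 4 — H = 0.005526 - j0.07413.
Step 5 — Magnitude: |H| = 0.07434 (-22.6 dB); phase: φ = -85.7°.

|H| = 0.07434 (-22.6 dB), φ = -85.7°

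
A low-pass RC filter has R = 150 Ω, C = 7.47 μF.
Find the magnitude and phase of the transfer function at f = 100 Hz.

Step 1 — Angular frequency: ω = 2π·100 = 628.3 rad/s.
Step 2 — Transfer function: H(jω) = 1/(1 + jωRC).
Step 3 — Denominator: 1 + jωRC = 1 + j·628.3·150·7.47e-06 = 1 + j0.704.
Step 4 — H = 0.6686 - j0.4707.
Step 5 — Magnitude: |H| = 0.8177 (-1.7 dB); phase: φ = -35.1°.

|H| = 0.8177 (-1.7 dB), φ = -35.1°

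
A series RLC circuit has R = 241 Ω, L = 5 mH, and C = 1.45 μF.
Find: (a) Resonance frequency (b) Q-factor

Step 1 — Resonance condition Im(Z)=0 gives ω₀ = 1/√(LC).
Step 2 — ω₀ = 1/√(0.005·1.45e-06) = 1.174e+04 rad/s.
Step 3 — f₀ = ω₀/(2π) = 1869 Hz.
Step 4 — Series Q: Q = ω₀L/R = 1.174e+04·0.005/241 = 0.2437.

(a) f₀ = 1869 Hz  (b) Q = 0.2437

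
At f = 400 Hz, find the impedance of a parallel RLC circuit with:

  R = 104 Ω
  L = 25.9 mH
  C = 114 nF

Step 1 — Angular frequency: ω = 2π·f = 2π·400 = 2513 rad/s.
Step 2 — Component impedances:
  R: Z = R = 104 Ω
  L: Z = jωL = j·2513·0.0259 = 0 + j65.09 Ω
  C: Z = 1/(jωC) = -j/(ω·C) = 0 - j3490 Ω
Step 3 — Parallel combination: 1/Z_total = 1/R + 1/L + 1/C; Z_total = 30.07 + j47.15 Ω = 55.92∠57.5° Ω.

Z = 30.07 + j47.15 Ω = 55.92∠57.5° Ω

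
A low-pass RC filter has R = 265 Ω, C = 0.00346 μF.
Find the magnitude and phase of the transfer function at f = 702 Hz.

Step 1 — Angular frequency: ω = 2π·702 = 4411 rad/s.
Step 2 — Transfer function: H(jω) = 1/(1 + jωRC).
Step 3 — Denominator: 1 + jωRC = 1 + j·4411·265·3.46e-09 = 1 + j0.004044.
Step 4 — H = 1 - j0.004044.
Step 5 — Magnitude: |H| = 1 (-0.0 dB); phase: φ = -0.2°.

|H| = 1 (-0.0 dB), φ = -0.2°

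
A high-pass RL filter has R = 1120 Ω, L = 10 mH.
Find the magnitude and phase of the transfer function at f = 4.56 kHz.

Step 1 — Angular frequency: ω = 2π·4560 = 2.865e+04 rad/s.
Step 2 — Transfer function: H(jω) = jωL/(R + jωL).
Step 3 — Numerator jωL = j·286.5; denominator R + jωL = 1120 + j286.5.
Step 4 — H = 0.06142 + j0.2401.
Step 5 — Magnitude: |H| = 0.2478 (-12.1 dB); phase: φ = 75.7°.

|H| = 0.2478 (-12.1 dB), φ = 75.7°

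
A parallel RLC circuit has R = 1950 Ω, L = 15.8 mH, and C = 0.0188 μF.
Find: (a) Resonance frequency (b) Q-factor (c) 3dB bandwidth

Step 1 — Resonance: ω₀ = 1/√(LC) = 1/√(0.0158·1.88e-08) = 5.802e+04 rad/s.
Step 2 — f₀ = ω₀/(2π) = 9234 Hz.
Step 3 — Parallel Q: Q = R/(ω₀L) = 1950/(5.802e+04·0.0158) = 2.127.
Step 4 — Bandwidth: Δω = ω₀/Q = 2.728e+04 rad/s; BW = Δω/(2π) = 4341 Hz.

(a) f₀ = 9234 Hz  (b) Q = 2.127  (c) BW = 4341 Hz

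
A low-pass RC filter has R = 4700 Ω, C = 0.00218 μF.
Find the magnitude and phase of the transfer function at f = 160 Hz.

Step 1 — Angular frequency: ω = 2π·160 = 1005 rad/s.
Step 2 — Transfer function: H(jω) = 1/(1 + jωRC).
Step 3 — Denominator: 1 + jωRC = 1 + j·1005·4700·2.18e-09 = 1 + j0.0103.
Step 4 — H = 0.9999 - j0.0103.
Step 5 — Magnitude: |H| = 0.9999 (-0.0 dB); phase: φ = -0.6°.

|H| = 0.9999 (-0.0 dB), φ = -0.6°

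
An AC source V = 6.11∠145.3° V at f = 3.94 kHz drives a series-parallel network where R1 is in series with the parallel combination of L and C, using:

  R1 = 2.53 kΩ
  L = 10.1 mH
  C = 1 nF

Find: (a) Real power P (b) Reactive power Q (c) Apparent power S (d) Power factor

Step 1 — Angular frequency: ω = 2π·f = 2π·3940 = 2.476e+04 rad/s.
Step 2 — Component impedances:
  R1: Z = R = 2530 Ω
  L: Z = jωL = j·2.476e+04·0.0101 = 0 + j250 Ω
  C: Z = 1/(jωC) = -j/(ω·C) = 0 - j4.039e+04 Ω
Step 3 — Parallel branch: L || C = 1/(1/L + 1/C) = 0 + j251.6 Ω.
Step 4 — Series with R1: Z_total = R1 + (L || C) = 2530 + j251.6 Ω = 2542∠5.7° Ω.
Step 5 — Source phasor: V = 6.11∠145.3° V = -5.023 + j3.478 V.
Step 6 — Current: I = V / Z = -0.001831 + j0.001557 A = 0.002403∠139.6° A.
Step 7 — Complex power: S = V·I* = 0.01461 + j0.001453 VA.
Step 8 — Real power: P = Re(S) = 0.01461 W.
Step 9 — Reactive power: Q = Im(S) = 0.001453 VAR.
Step 10 — Apparent power: |S| = 0.01468 VA.
Step 11 — Power factor: PF = P/|S| = 0.9951 (lagging).

(a) P = 0.01461 W  (b) Q = 0.001453 VAR  (c) S = 0.01468 VA  (d) PF = 0.9951 (lagging)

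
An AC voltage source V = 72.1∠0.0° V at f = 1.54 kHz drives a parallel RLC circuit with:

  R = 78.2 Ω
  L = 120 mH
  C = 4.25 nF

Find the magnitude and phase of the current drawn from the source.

Step 1 — Angular frequency: ω = 2π·f = 2π·1540 = 9676 rad/s.
Step 2 — Component impedances:
  R: Z = R = 78.2 Ω
  L: Z = jωL = j·9676·0.12 = 0 + j1161 Ω
  C: Z = 1/(jωC) = -j/(ω·C) = 0 - j2.432e+04 Ω
Step 3 — Parallel combination: 1/Z_total = 1/R + 1/L + 1/C; Z_total = 77.88 + j4.995 Ω = 78.04∠3.7° Ω.
Step 4 — Source phasor: V = 72.1∠0.0° V = 72.1 V.
Step 5 — Ohm's law: I = V / Z_total = (72.1) / (77.88 + j4.995) = 0.922 - j0.05913 A.
Step 6 — Convert to polar: |I| = 0.9239 A, ∠I = -3.7°.

I = 0.9239∠-3.7° A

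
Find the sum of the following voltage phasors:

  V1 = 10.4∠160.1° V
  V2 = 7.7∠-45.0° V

Step 1 — Convert each phasor to rectangular form:
  V1 = 10.4·(cos(160.1°) + j·sin(160.1°)) = -9.779 + j3.54 V
  V2 = 7.7·(cos(-45.0°) + j·sin(-45.0°)) = 5.445 - j5.445 V
Step 2 — Sum components: V_total = -4.334 - j1.905 V.
Step 3 — Convert to polar: |V_total| = 4.734 V, ∠V_total = -156.3°.

V_total = 4.734∠-156.3° V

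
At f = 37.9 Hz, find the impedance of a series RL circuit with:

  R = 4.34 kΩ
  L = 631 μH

Step 1 — Angular frequency: ω = 2π·f = 2π·37.9 = 238.1 rad/s.
Step 2 — Component impedances:
  R: Z = R = 4340 Ω
  L: Z = jωL = j·238.1·0.000631 = 0 + j0.1503 Ω
Step 3 — Series combination: Z_total = R + L = 4340 + j0.1503 Ω = 4340∠0.0° Ω.

Z = 4340 + j0.1503 Ω = 4340∠0.0° Ω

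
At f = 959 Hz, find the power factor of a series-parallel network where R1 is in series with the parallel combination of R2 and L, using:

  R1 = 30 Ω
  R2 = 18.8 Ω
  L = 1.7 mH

Step 1 — Angular frequency: ω = 2π·f = 2π·959 = 6026 rad/s.
Step 2 — Component impedances:
  R1: Z = R = 30 Ω
  R2: Z = R = 18.8 Ω
  L: Z = jωL = j·6026·0.0017 = 0 + j10.24 Ω
Step 3 — Parallel branch: R2 || L = 1/(1/R2 + 1/L) = 4.304 + j7.899 Ω.
Step 4 — Series with R1: Z_total = R1 + (R2 || L) = 34.3 + j7.899 Ω = 35.2∠13.0° Ω.
Step 5 — Power factor: PF = cos(φ) = Re(Z)/|Z| = 34.304/35.201 = 0.9745.
Step 6 — Type: Im(Z) = 7.899 ⇒ lagging (phase φ = 13.0°).

PF = 0.9745 (lagging, φ = 13.0°)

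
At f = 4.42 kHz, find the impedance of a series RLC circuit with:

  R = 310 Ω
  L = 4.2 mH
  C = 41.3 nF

Step 1 — Angular frequency: ω = 2π·f = 2π·4420 = 2.777e+04 rad/s.
Step 2 — Component impedances:
  R: Z = R = 310 Ω
  L: Z = jωL = j·2.777e+04·0.0042 = 0 + j116.6 Ω
  C: Z = 1/(jωC) = -j/(ω·C) = 0 - j871.9 Ω
Step 3 — Series combination: Z_total = R + L + C = 310 - j755.2 Ω = 816.4∠-67.7° Ω.

Z = 310 - j755.2 Ω = 816.4∠-67.7° Ω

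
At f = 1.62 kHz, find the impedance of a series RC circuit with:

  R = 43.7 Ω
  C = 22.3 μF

Step 1 — Angular frequency: ω = 2π·f = 2π·1620 = 1.018e+04 rad/s.
Step 2 — Component impedances:
  R: Z = R = 43.7 Ω
  C: Z = 1/(jωC) = -j/(ω·C) = 0 - j4.406 Ω
Step 3 — Series combination: Z_total = R + C = 43.7 - j4.406 Ω = 43.92∠-5.8° Ω.

Z = 43.7 - j4.406 Ω = 43.92∠-5.8° Ω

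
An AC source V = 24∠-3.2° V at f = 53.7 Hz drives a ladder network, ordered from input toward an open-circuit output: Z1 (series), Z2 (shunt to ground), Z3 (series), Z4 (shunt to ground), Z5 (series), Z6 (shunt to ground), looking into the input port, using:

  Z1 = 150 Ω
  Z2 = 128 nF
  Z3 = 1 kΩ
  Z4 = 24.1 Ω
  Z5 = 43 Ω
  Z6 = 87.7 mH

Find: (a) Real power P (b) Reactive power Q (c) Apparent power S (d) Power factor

Step 1 — Angular frequency: ω = 2π·f = 2π·53.7 = 337.4 rad/s.
Step 2 — Component impedances:
  Z1: Z = R = 150 Ω
  Z2: Z = 1/(jωC) = -j/(ω·C) = 0 - j2.315e+04 Ω
  Z3: Z = R = 1000 Ω
  Z4: Z = R = 24.1 Ω
  Z5: Z = R = 43 Ω
  Z6: Z = jωL = j·337.4·0.0877 = 0 + j29.59 Ω
Step 3 — Ladder network (open output): work backward from the far end, alternating series and parallel combinations. Z_in = 1165 - j41.39 Ω = 1166∠-2.0° Ω.
Step 4 — Source phasor: V = 24∠-3.2° V = 23.96 - j1.34 V.
Step 5 — Current: I = V / Z = 0.02058 - j0.0004187 A = 0.02058∠-1.2° A.
Step 6 — Complex power: S = V·I* = 0.4937 - j0.01754 VA.
Step 7 — Real power: P = Re(S) = 0.4937 W.
Step 8 — Reactive power: Q = Im(S) = -0.01754 VAR.
Step 9 — Apparent power: |S| = 0.494 VA.
Step 10 — Power factor: PF = P/|S| = 0.9994 (leading).

(a) P = 0.4937 W  (b) Q = -0.01754 VAR  (c) S = 0.494 VA  (d) PF = 0.9994 (leading)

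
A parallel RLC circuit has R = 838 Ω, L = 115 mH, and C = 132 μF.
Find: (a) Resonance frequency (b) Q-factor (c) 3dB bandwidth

Step 1 — Resonance: ω₀ = 1/√(LC) = 1/√(0.115·0.000132) = 256.7 rad/s.
Step 2 — f₀ = ω₀/(2π) = 40.85 Hz.
Step 3 — Parallel Q: Q = R/(ω₀L) = 838/(256.7·0.115) = 28.39.
Step 4 — Bandwidth: Δω = ω₀/Q = 9.04 rad/s; BW = Δω/(2π) = 1.439 Hz.

(a) f₀ = 40.85 Hz  (b) Q = 28.39  (c) BW = 1.439 Hz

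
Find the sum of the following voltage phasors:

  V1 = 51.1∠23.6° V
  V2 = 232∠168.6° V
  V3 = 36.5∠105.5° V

Step 1 — Convert each phasor to rectangular form:
  V1 = 51.1·(cos(23.6°) + j·sin(23.6°)) = 46.83 + j20.46 V
  V2 = 232·(cos(168.6°) + j·sin(168.6°)) = -227.4 + j45.86 V
  V3 = 36.5·(cos(105.5°) + j·sin(105.5°)) = -9.754 + j35.17 V
Step 2 — Sum components: V_total = -190.4 + j101.5 V.
Step 3 — Convert to polar: |V_total| = 215.7 V, ∠V_total = 151.9°.

V_total = 215.7∠151.9° V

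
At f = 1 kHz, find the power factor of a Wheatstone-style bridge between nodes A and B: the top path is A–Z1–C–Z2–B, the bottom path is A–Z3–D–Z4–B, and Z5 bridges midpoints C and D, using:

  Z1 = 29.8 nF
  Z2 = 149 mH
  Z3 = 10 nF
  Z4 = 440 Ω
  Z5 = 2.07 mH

Step 1 — Angular frequency: ω = 2π·f = 2π·1000 = 6283 rad/s.
Step 2 — Component impedances:
  Z1: Z = 1/(jωC) = -j/(ω·C) = 0 - j5341 Ω
  Z2: Z = jωL = j·6283·0.149 = 0 + j936.2 Ω
  Z3: Z = 1/(jωC) = -j/(ω·C) = 0 - j1.592e+04 Ω
  Z4: Z = R = 440 Ω
  Z5: Z = jωL = j·6283·0.00207 = 0 + j13.01 Ω
Step 3 — Bridge requires nodal analysis (the Z5 bridge couples midpoints C and D, so the two paths cannot be reduced to a simple series/parallel combination). Setting node B to ground and injecting 1 A at node A, the 3-node admittance system at A, C, D solves to V_A = Z_AB = 354.8 - j3827 Ω = 3844∠-84.7° Ω.
Step 4 — Power factor: PF = cos(φ) = Re(Z)/|Z| = 354.8/3844 = 0.0923.
Step 5 — Type: Im(Z) = -3827 ⇒ leading (phase φ = -84.7°).

PF = 0.0923 (leading, φ = -84.7°)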